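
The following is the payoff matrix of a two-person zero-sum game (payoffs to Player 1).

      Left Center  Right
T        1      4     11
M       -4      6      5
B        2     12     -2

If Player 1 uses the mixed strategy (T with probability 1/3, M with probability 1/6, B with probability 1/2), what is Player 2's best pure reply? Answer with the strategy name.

If Player 2 plays Left, Player 1's expected payoff is (1/3)·1 + (1/6)·(-4) + (1/2)·2 = 2/3.
If Player 2 plays Center, Player 1's expected payoff is (1/3)·4 + (1/6)·6 + (1/2)·12 = 25/3.
If Player 2 plays Right, Player 1's expected payoff is (1/3)·11 + (1/6)·5 + (1/2)·(-2) = 7/2.
Player 2 minimizes Player 1's payoff; the smallest is 2/3, so the best response is Left.

Left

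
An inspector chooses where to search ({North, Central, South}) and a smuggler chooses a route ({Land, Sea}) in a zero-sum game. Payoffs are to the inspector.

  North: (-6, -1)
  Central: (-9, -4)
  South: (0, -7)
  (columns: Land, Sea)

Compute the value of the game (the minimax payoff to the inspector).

-7/2

Row minima: North → -6, Central → -9, South → -7; maximin = -6.
Column maxima: Land → 0, Sea → -1; minimax = -1.
-6 ≠ -1, so there is no saddle point; optimal play is mixed.
Central is strictly dominated by North, so the inspector never plays it.
On the remaining 2×2 (North, South vs Land, Sea):
Let the inspector play North with probability p. Expected payoff against Land: (-6)p + 0(1−p) = −6p; against Sea: (-1)p + (-7)(1−p) = 6p − 7.
Setting these equal: −6p = 6p − 7 ⇒ −12p = -7 ⇒ p = 7/12, and the value is (-6)·(7/12) = -7/2.
For the smuggler: with q = P(Land), equating North's and South's payoffs gives −5q − 1 = 7q − 7 ⇒ q = 1/2.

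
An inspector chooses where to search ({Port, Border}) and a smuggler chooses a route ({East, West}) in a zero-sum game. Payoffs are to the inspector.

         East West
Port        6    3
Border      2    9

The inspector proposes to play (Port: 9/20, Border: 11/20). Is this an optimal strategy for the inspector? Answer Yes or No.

No

Against East this mix gives (9/20)·6 + (11/20)·2 = 19/5.
Against West this mix gives (9/20)·3 + (11/20)·9 = 63/10.
The smuggler will play East, holding the inspector to 19/5. Shifting weight toward the row that does better against East would raise this floor (the equalizing mix achieves 24/5 against both East and West), so the proposed strategy is not optimal.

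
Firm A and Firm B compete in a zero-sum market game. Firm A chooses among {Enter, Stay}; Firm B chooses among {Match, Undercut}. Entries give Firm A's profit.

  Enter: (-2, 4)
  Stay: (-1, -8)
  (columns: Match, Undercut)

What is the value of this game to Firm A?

Row minima: Enter → -2, Stay → -8; maximin = -2.
Column maxima: Match → -1, Undercut → 4; minimax = -1.
-2 ≠ -1, so there is no saddle point; optimal play is mixed.
Let Firm A play Enter with probability p. Expected payoff against Match: (-2)p + (-1)(1−p) = −p − 1; against Undercut: 4p + (-8)(1−p) = 12p − 8.
Setting these equal: −p − 1 = 12p − 8 ⇒ −13p = -7 ⇒ p = 7/13, and the value is (-1)·(7/13) − 1 = -20/13.
For Firm B: with q = P(Match), equating Enter's and Stay's payoffs gives −6q + 4 = 7q − 8 ⇒ q = 12/13.

-20/13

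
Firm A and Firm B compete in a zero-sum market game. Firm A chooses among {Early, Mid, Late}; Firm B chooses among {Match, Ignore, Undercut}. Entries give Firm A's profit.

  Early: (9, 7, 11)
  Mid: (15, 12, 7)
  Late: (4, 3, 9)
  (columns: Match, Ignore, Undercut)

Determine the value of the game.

Row minima: Early → 7, Mid → 7, Late → 3; maximin = 7.
Column maxima: Match → 15, Ignore → 12, Undercut → 11; minimax = 11.
7 ≠ 11, so there is no saddle point; optimal play is mixed.
Late is strictly dominated by Early, so Firm A never plays it.
Match is strictly dominated by Ignore (it gives Firm A strictly more in every row), so Firm B never plays it.
On the remaining 2×2 (Early, Mid vs Ignore, Undercut):
Let Firm A play Early with probability p. Expected payoff against Ignore: 7p + 12(1−p) = −5p + 12; against Undercut: 11p + 7(1−p) = 4p + 7.
Setting these equal: −5p + 12 = 4p + 7 ⇒ −9p = -5 ⇒ p = 5/9, and the value is (-5)·(5/9) + 12 = 83/9.
For Firm B: with q = P(Ignore), equating Early's and Mid's payoffs gives −4q + 11 = 5q + 7 ⇒ q = 4/9.

83/9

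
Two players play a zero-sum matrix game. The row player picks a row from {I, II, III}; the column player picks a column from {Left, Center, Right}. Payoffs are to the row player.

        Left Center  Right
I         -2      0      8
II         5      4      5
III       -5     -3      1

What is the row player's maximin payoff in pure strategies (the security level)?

Row minima: I → -2, II → 4, III → -5.
The best of these is 4.

4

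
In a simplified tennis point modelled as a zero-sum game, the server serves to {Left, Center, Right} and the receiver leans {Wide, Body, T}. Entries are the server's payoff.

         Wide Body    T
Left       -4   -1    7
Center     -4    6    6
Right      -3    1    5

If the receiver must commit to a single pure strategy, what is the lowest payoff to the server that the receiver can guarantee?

-3

Column maxima: Wide → -3, Body → 6, T → 7.
The smallest of these is -3.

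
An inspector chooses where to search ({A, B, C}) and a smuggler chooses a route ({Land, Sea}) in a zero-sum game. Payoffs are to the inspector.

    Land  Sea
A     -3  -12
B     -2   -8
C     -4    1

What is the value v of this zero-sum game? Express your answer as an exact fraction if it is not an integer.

-34/11

Row minima: A → -12, B → -8, C → -4; maximin = -4.
Column maxima: Land → -2, Sea → 1; minimax = -2.
-4 ≠ -2, so there is no saddle point; optimal play is mixed.
A is strictly dominated by B, so the inspector never plays it.
On the remaining 2×2 (B, C vs Land, Sea):
Let the inspector play B with probability p. Expected payoff against Land: (-2)p + (-4)(1−p) = 2p − 4; against Sea: (-8)p + 1(1−p) = −9p + 1.
Setting these equal: 2p − 4 = −9p + 1 ⇒ 11p = 5 ⇒ p = 5/11, and the value is (2)·(5/11) − 4 = -34/11.
For the smuggler: with q = P(Land), equating B's and C's payoffs gives 6q − 8 = −5q + 1 ⇒ q = 9/11.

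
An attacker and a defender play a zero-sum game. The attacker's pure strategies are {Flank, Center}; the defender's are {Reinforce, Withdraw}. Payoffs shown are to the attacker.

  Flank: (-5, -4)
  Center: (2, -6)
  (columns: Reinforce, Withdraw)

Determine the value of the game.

Row minima: Flank → -5, Center → -6; maximin = -5.
Column maxima: Reinforce → 2, Withdraw → -4; minimax = -4.
-5 ≠ -4, so there is no saddle point; optimal play is mixed.
Let the attacker play Flank with probability p. Expected payoff against Reinforce: (-5)p + 2(1−p) = −7p + 2; against Withdraw: (-4)p + (-6)(1−p) = 2p − 6.
Setting these equal: −7p + 2 = 2p − 6 ⇒ −9p = -8 ⇒ p = 8/9, and the value is (-7)·(8/9) + 2 = -38/9.
For the defender: with q = P(Reinforce), equating Flank's and Center's payoffs gives −q − 4 = 8q − 6 ⇒ q = 2/9.

-38/9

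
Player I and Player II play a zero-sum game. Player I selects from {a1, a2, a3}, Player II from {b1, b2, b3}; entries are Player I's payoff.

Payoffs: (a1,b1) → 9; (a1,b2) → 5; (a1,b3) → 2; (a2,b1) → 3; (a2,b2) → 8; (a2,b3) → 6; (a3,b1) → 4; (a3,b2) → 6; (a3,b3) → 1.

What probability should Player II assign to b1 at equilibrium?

Row minima: a1 → 2, a2 → 3, a3 → 1; maximin = 3.
Column maxima: b1 → 9, b2 → 8, b3 → 6; minimax = 6.
3 ≠ 6, so there is no saddle point; optimal play is mixed.
b2 is strictly dominated by b3 (it gives Player I strictly more in every row), so Player II never plays it.
With b2 eliminated, a3 is strictly dominated by a1 (a1 gives Player I strictly more in every remaining column), so Player I never plays it.
On the remaining 2×2 (a1, a2 vs b1, b3):
Let Player I play a1 with probability p. Expected payoff against b1: 9p + 3(1−p) = 6p + 3; against b3: 2p + 6(1−p) = −4p + 6.
Setting these equal: 6p + 3 = −4p + 6 ⇒ 10p = 3 ⇒ p = 3/10, and the value is (6)·(3/10) + 3 = 24/5.
For Player II: with q = P(b1), equating a1's and a2's payoffs gives 7q + 2 = −3q + 6 ⇒ q = 2/5.

2/5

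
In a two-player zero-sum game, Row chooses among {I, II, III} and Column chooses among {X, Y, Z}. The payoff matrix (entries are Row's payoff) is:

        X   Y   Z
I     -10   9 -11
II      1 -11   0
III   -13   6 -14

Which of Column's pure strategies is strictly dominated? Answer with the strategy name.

X

Z holds Row's payoff strictly below X in every row: -11 < -10, 0 < 1, -14 < -13.
So X is strictly dominated for Column.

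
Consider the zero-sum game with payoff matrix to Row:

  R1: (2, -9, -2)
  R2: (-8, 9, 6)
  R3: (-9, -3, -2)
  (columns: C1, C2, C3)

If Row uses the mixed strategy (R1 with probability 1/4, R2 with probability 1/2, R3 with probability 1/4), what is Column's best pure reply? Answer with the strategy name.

If Column plays C1, Row's expected payoff is (1/4)·2 + (1/2)·(-8) + (1/4)·(-9) = -23/4.
If Column plays C2, Row's expected payoff is (1/4)·(-9) + (1/2)·9 + (1/4)·(-3) = 3/2.
If Column plays C3, Row's expected payoff is (1/4)·(-2) + (1/2)·6 + (1/4)·(-2) = 2.
Column minimizes Row's payoff; the smallest is -23/4, so the best response is C1.

C1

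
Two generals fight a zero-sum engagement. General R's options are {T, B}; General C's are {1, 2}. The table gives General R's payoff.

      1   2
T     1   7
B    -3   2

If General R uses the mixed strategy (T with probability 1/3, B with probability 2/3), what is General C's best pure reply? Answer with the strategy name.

If General C plays 1, General R's expected payoff is (1/3)·1 + (2/3)·(-3) = -5/3.
If General C plays 2, General R's expected payoff is (1/3)·7 + (2/3)·2 = 11/3.
General C minimizes General R's payoff; the smallest is -5/3, so the best response is 1.

1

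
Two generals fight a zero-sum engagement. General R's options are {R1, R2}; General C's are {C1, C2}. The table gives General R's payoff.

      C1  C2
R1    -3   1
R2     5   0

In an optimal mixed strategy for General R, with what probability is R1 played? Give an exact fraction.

Row minima: R1 → -3, R2 → 0; maximin = 0.
Column maxima: C1 → 5, C2 → 1; minimax = 1.
0 ≠ 1, so there is no saddle point; optimal play is mixed.
Let General R play R1 with probability p. Expected payoff against C1: (-3)p + 5(1−p) = −8p + 5; against C2: 1p + 0(1−p) = p.
Setting these equal: −8p + 5 = p ⇒ −9p = -5 ⇒ p = 5/9, and the value is (-8)·(5/9) + 5 = 5/9.
For General C: with q = P(C1), equating R1's and R2's payoffs gives −4q + 1 = 5q ⇒ q = 1/9.

5/9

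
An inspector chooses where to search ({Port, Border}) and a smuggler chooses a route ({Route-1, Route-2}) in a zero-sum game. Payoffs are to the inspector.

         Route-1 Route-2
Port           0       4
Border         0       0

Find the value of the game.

0

Row minima: Port → 0, Border → 0; maximin = 0.
Column maxima: Route-1 → 0, Route-2 → 4; minimax = 0.
Since maximin = minimax = 0, there is a saddle point and the value is 0.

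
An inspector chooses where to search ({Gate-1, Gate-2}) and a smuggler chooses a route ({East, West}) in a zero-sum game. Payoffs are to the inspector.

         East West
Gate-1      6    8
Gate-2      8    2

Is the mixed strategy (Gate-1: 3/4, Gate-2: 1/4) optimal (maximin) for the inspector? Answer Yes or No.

Against East this mix gives (3/4)·6 + (1/4)·8 = 13/2.
Against West this mix gives (3/4)·8 + (1/4)·2 = 13/2.
All of the smuggler's active replies (East, West) yield 13/2, and no column does worse for the inspector. The mix makes the smuggler indifferent and guarantees 13/2, so it is optimal.

Yes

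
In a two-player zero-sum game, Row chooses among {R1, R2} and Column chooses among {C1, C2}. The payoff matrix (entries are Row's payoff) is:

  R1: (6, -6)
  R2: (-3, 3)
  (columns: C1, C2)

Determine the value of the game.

Row minima: R1 → -6, R2 → -3; maximin = -3.
Column maxima: C1 → 6, C2 → 3; minimax = 3.
-3 ≠ 3, so there is no saddle point; optimal play is mixed.
Let Row play R1 with probability p. Expected payoff against C1: 6p + (-3)(1−p) = 9p − 3; against C2: (-6)p + 3(1−p) = −9p + 3.
Setting these equal: 9p − 3 = −9p + 3 ⇒ 18p = 6 ⇒ p = 1/3, and the value is (9)·(1/3) − 3 = 0.
For Column: with q = P(C1), equating R1's and R2's payoffs gives 12q − 6 = −6q + 3 ⇒ q = 1/2.

0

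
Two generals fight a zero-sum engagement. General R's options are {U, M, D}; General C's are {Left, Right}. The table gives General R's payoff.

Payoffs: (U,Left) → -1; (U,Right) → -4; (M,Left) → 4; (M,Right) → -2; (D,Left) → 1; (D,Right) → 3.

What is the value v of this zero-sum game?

7/4

Row minima: U → -4, M → -2, D → 1; maximin = 1.
Column maxima: Left → 4, Right → 3; minimax = 3.
1 ≠ 3, so there is no saddle point; optimal play is mixed.
U is strictly dominated by M, so General R never plays it.
On the remaining 2×2 (M, D vs Left, Right):
Let General R play M with probability p. Expected payoff against Left: 4p + 1(1−p) = 3p + 1; against Right: (-2)p + 3(1−p) = −5p + 3.
Setting these equal: 3p + 1 = −5p + 3 ⇒ 8p = 2 ⇒ p = 1/4, and the value is (3)·(1/4) + 1 = 7/4.
For General C: with q = P(Left), equating M's and D's payoffs gives 6q − 2 = −2q + 3 ⇒ q = 5/8.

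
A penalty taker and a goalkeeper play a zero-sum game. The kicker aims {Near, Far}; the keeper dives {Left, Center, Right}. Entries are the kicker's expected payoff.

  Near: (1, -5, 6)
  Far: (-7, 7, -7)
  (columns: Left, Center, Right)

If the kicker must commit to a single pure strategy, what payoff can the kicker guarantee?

-5

Row minima: Near → -5, Far → -7.
The best of these is -5.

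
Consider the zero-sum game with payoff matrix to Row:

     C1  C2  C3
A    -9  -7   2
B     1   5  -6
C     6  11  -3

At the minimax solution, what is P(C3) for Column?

3/4

Row minima: A → -9, B → -6, C → -3; maximin = -3.
Column maxima: C1 → 6, C2 → 11, C3 → 2; minimax = 2.
-3 ≠ 2, so there is no saddle point; optimal play is mixed.
B is strictly dominated by C, so Row never plays it.
C2 is strictly dominated by C1 (it gives Row strictly more in every row), so Column never plays it.
On the remaining 2×2 (A, C vs C1, C3):
Let Row play A with probability p. Expected payoff against C1: (-9)p + 6(1−p) = −15p + 6; against C3: 2p + (-3)(1−p) = 5p − 3.
Setting these equal: −15p + 6 = 5p − 3 ⇒ −20p = -9 ⇒ p = 9/20, and the value is (-15)·(9/20) + 6 = -3/4.
For Column: with q = P(C1), equating A's and C's payoffs gives −11q + 2 = 9q − 3 ⇒ q = 1/4.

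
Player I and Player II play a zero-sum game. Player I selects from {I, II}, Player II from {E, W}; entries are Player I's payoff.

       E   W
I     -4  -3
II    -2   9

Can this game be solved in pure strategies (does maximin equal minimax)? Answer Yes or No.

Yes

Row minima: I → -4, II → -2; maximin = -2.
Column maxima: E → -2, W → 9; minimax = -2.
maximin = minimax = -2, so a saddle point exists.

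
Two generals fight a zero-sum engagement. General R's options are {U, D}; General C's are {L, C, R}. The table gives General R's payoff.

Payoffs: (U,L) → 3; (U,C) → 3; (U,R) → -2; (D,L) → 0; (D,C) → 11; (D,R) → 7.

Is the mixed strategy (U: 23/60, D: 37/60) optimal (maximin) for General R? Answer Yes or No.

Against L this mix gives (23/60)·3 + (37/60)·0 = 23/20.
Against C this mix gives (23/60)·3 + (37/60)·11 = 119/15.
Against R this mix gives (23/60)·(-2) + (37/60)·7 = 71/20.
General C will play L, holding General R to 23/20. Shifting weight toward the row that does better against L would raise this floor (the equalizing mix achieves 7/4 against both L and R), so the proposed strategy is not optimal.

No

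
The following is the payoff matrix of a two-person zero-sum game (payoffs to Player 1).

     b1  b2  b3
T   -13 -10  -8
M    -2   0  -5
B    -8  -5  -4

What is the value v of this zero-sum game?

Row minima: T → -13, M → -5, B → -8; maximin = -5.
Column maxima: b1 → -2, b2 → 0, b3 → -4; minimax = -4.
-5 ≠ -4, so there is no saddle point; optimal play is mixed.
T is strictly dominated by M, so Player 1 never plays it.
b2 is strictly dominated by b1 (it gives Player 1 strictly more in every row), so Player 2 never plays it.
On the remaining 2×2 (M, B vs b1, b3):
Let Player 1 play M with probability p. Expected payoff against b1: (-2)p + (-8)(1−p) = 6p − 8; against b3: (-5)p + (-4)(1−p) = −p − 4.
Setting these equal: 6p − 8 = −p − 4 ⇒ 7p = 4 ⇒ p = 4/7, and the value is (6)·(4/7) − 8 = -32/7.
For Player 2: with q = P(b1), equating M's and B's payoffs gives 3q − 5 = −4q − 4 ⇒ q = 1/7.

-32/7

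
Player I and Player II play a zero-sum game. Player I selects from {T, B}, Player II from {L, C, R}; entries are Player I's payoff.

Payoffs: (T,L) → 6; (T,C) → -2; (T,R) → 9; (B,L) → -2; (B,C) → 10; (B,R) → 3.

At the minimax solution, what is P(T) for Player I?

3/5

Row minima: T → -2, B → -2; maximin = -2.
Column maxima: L → 6, C → 10, R → 9; minimax = 6.
-2 ≠ 6, so there is no saddle point; optimal play is mixed.
R is strictly dominated by L (it gives Player I strictly more in every row), so Player II never plays it.
On the remaining 2×2 (T, B vs L, C):
Let Player I play T with probability p. Expected payoff against L: 6p + (-2)(1−p) = 8p − 2; against C: (-2)p + 10(1−p) = −12p + 10.
Setting these equal: 8p − 2 = −12p + 10 ⇒ 20p = 12 ⇒ p = 3/5, and the value is (8)·(3/5) − 2 = 14/5.
For Player II: with q = P(L), equating T's and B's payoffs gives 8q − 2 = −12q + 10 ⇒ q = 3/5.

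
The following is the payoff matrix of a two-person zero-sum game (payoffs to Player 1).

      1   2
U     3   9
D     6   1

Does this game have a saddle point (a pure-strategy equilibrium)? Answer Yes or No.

Row minima: U → 3, D → 1; maximin = 3.
Column maxima: 1 → 6, 2 → 9; minimax = 6.
3 ≠ 6, so no pure-strategy equilibrium exists.

No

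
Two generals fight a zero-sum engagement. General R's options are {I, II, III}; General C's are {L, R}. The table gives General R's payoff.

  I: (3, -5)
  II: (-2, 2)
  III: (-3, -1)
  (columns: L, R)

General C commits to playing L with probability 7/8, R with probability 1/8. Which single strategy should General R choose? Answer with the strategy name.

I

Expected payoff of I: (7/8)·3 + (1/8)·(-5) = 2.
Expected payoff of II: (7/8)·(-2) + (1/8)·2 = -3/2.
Expected payoff of III: (7/8)·(-3) + (1/8)·(-1) = -11/4.
The largest is 2, so General R's best response is I.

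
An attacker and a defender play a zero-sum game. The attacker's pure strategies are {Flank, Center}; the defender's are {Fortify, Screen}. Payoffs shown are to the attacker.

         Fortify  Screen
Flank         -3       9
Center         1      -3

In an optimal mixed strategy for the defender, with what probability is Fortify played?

Row minima: Flank → -3, Center → -3; maximin = -3.
Column maxima: Fortify → 1, Screen → 9; minimax = 1.
-3 ≠ 1, so there is no saddle point; optimal play is mixed.
Let the attacker play Flank with probability p. Expected payoff against Fortify: (-3)p + 1(1−p) = −4p + 1; against Screen: 9p + (-3)(1−p) = 12p − 3.
Setting these equal: −4p + 1 = 12p − 3 ⇒ −16p = -4 ⇒ p = 1/4, and the value is (-4)·(1/4) + 1 = 0.
For the defender: with q = P(Fortify), equating Flank's and Center's payoffs gives −12q + 9 = 4q − 3 ⇒ q = 3/4.

3/4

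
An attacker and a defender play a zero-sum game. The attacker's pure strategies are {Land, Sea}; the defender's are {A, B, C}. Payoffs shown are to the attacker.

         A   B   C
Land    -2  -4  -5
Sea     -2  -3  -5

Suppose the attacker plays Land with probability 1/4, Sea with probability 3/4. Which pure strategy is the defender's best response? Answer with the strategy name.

If the defender plays A, the attacker's expected payoff is (1/4)·(-2) + (3/4)·(-2) = -2.
If the defender plays B, the attacker's expected payoff is (1/4)·(-4) + (3/4)·(-3) = -13/4.
If the defender plays C, the attacker's expected payoff is (1/4)·(-5) + (3/4)·(-5) = -5.
The defender minimizes the attacker's payoff; the smallest is -5, so the best response is C.

C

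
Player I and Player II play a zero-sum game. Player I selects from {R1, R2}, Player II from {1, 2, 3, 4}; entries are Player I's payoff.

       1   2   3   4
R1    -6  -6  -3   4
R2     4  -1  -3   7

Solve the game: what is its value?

Row minima: R1 → -6, R2 → -3; maximin = -3.
Column maxima: 1 → 4, 2 → -1, 3 → -3, 4 → 7; minimax = -3.
Since maximin = minimax = -3, there is a saddle point and the value is -3.

-3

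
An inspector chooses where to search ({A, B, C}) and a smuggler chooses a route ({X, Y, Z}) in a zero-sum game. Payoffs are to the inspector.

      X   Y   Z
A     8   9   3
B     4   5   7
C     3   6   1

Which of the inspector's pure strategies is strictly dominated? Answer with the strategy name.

C

A gives a strictly higher payoff than C against every column: 8 > 3, 9 > 6, 3 > 1.
So C is strictly dominated and the inspector never plays it.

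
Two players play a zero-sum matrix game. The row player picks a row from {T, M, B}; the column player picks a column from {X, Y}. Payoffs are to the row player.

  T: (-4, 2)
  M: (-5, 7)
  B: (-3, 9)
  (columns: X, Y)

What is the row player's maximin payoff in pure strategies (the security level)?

Row minima: T → -4, M → -5, B → -3.
The best of these is -3.

-3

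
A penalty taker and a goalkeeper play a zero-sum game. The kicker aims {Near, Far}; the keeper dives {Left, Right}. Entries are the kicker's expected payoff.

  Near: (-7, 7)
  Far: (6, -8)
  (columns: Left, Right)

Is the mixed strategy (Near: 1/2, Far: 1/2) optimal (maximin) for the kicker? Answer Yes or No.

Yes

Against Left this mix gives (1/2)·(-7) + (1/2)·6 = -1/2.
Against Right this mix gives (1/2)·7 + (1/2)·(-8) = -1/2.
All of the keeper's active replies (Left, Right) yield -1/2, and no column does worse for the kicker. The mix makes the keeper indifferent and guarantees -1/2, so it is optimal.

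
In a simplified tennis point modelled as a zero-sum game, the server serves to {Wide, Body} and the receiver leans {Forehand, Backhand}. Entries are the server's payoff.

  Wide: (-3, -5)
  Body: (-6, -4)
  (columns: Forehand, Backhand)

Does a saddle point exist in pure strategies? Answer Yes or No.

Row minima: Wide → -5, Body → -6; maximin = -5.
Column maxima: Forehand → -3, Backhand → -4; minimax = -4.
-5 ≠ -4, so no pure-strategy equilibrium exists.

No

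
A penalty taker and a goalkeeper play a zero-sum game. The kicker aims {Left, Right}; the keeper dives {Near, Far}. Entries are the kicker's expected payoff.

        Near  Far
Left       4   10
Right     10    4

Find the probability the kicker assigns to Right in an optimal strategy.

Row minima: Left → 4, Right → 4; maximin = 4.
Column maxima: Near → 10, Far → 10; minimax = 10.
4 ≠ 10, so there is no saddle point; optimal play is mixed.
Let the kicker play Left with probability p. Expected payoff against Near: 4p + 10(1−p) = −6p + 10; against Far: 10p + 4(1−p) = 6p + 4.
Setting these equal: −6p + 10 = 6p + 4 ⇒ −12p = -6 ⇒ p = 1/2, and the value is (-6)·(1/2) + 10 = 7.
For the keeper: with q = P(Near), equating Left's and Right's payoffs gives −6q + 10 = 6q + 4 ⇒ q = 1/2.

1/2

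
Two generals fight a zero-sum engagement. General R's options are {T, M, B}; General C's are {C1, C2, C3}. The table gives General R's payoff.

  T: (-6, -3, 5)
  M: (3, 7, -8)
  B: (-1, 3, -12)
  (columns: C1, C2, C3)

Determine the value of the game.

-3/2

Row minima: T → -6, M → -8, B → -12; maximin = -6.
Column maxima: C1 → 3, C2 → 7, C3 → 5; minimax = 3.
-6 ≠ 3, so there is no saddle point; optimal play is mixed.
B is strictly dominated by M, so General R never plays it.
C2 is strictly dominated by C1 (it gives General R strictly more in every row), so General C never plays it.
On the remaining 2×2 (T, M vs C1, C3):
Let General R play T with probability p. Expected payoff against C1: (-6)p + 3(1−p) = −9p + 3; against C3: 5p + (-8)(1−p) = 13p − 8.
Setting these equal: −9p + 3 = 13p − 8 ⇒ −22p = -11 ⇒ p = 1/2, and the value is (-9)·(1/2) + 3 = -3/2.
For General C: with q = P(C1), equating T's and M's payoffs gives −11q + 5 = 11q − 8 ⇒ q = 13/22.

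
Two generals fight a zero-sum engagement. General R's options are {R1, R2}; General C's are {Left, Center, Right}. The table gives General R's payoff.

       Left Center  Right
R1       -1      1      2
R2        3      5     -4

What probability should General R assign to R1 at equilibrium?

Row minima: R1 → -1, R2 → -4; maximin = -1.
Column maxima: Left → 3, Center → 5, Right → 2; minimax = 2.
-1 ≠ 2, so there is no saddle point; optimal play is mixed.
Center is strictly dominated by Left (it gives General R strictly more in every row), so General C never plays it.
On the remaining 2×2 (R1, R2 vs Left, Right):
Let General R play R1 with probability p. Expected payoff against Left: (-1)p + 3(1−p) = −4p + 3; against Right: 2p + (-4)(1−p) = 6p − 4.
Setting these equal: −4p + 3 = 6p − 4 ⇒ −10p = -7 ⇒ p = 7/10, and the value is (-4)·(7/10) + 3 = 1/5.
For General C: with q = P(Left), equating R1's and R2's payoffs gives −3q + 2 = 7q − 4 ⇒ q = 3/5.

7/10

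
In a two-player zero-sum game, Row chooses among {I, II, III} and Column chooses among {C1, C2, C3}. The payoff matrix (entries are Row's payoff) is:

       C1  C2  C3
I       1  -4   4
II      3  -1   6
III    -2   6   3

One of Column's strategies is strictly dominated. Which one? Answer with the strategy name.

C3

C1 holds Row's payoff strictly below C3 in every row: 1 < 4, 3 < 6, -2 < 3.
So C3 is strictly dominated for Column.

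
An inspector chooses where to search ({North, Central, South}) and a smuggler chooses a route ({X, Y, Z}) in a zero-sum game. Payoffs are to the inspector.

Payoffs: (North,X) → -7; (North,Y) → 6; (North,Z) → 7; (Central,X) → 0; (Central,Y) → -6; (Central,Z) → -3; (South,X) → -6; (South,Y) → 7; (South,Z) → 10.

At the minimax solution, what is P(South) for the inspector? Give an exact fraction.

Row minima: North → -7, Central → -6, South → -6; maximin = -6.
Column maxima: X → 0, Y → 7, Z → 10; minimax = 0.
-6 ≠ 0, so there is no saddle point; optimal play is mixed.
North is strictly dominated by South, so the inspector never plays it.
Z is strictly dominated by Y (it gives the inspector strictly more in every row), so the smuggler never plays it.
On the remaining 2×2 (Central, South vs X, Y):
Let the inspector play Central with probability p. Expected payoff against X: 0p + (-6)(1−p) = 6p − 6; against Y: (-6)p + 7(1−p) = −13p + 7.
Setting these equal: 6p − 6 = −13p + 7 ⇒ 19p = 13 ⇒ p = 13/19, and the value is (6)·(13/19) − 6 = -36/19.
For the smuggler: with q = P(X), equating Central's and South's payoffs gives 6q − 6 = −13q + 7 ⇒ q = 13/19.

6/19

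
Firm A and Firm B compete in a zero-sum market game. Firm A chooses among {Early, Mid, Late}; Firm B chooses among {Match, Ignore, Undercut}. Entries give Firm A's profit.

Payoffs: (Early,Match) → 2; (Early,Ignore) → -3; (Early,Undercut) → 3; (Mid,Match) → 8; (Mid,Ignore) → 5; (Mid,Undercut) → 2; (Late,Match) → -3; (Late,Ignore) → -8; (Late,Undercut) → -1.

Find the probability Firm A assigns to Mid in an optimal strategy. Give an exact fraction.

Row minima: Early → -3, Mid → 2, Late → -8; maximin = 2.
Column maxima: Match → 8, Ignore → 5, Undercut → 3; minimax = 3.
2 ≠ 3, so there is no saddle point; optimal play is mixed.
Late is strictly dominated by Early, so Firm A never plays it.
Match is strictly dominated by Ignore (it gives Firm A strictly more in every row), so Firm B never plays it.
On the remaining 2×2 (Early, Mid vs Ignore, Undercut):
Let Firm A play Early with probability p. Expected payoff against Ignore: (-3)p + 5(1−p) = −8p + 5; against Undercut: 3p + 2(1−p) = p + 2.
Setting these equal: −8p + 5 = p + 2 ⇒ −9p = -3 ⇒ p = 1/3, and the value is (-8)·(1/3) + 5 = 7/3.
For Firm B: with q = P(Ignore), equating Early's and Mid's payoffs gives −6q + 3 = 3q + 2 ⇒ q = 1/9.

2/3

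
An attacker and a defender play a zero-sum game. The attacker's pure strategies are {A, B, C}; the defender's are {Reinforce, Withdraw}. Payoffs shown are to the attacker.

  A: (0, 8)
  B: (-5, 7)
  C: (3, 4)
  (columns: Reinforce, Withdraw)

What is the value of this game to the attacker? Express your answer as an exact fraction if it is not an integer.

3

Row minima: A → 0, B → -5, C → 3; maximin = 3.
Column maxima: Reinforce → 3, Withdraw → 8; minimax = 3.
Since maximin = minimax = 3, there is a saddle point and the value is 3.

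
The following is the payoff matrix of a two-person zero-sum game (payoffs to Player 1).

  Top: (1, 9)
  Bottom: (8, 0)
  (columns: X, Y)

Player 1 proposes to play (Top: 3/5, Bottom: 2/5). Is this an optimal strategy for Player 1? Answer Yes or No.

Against X this mix gives (3/5)·1 + (2/5)·8 = 19/5.
Against Y this mix gives (3/5)·9 + (2/5)·0 = 27/5.
Player 2 will play X, holding Player 1 to 19/5. Shifting weight toward the row that does better against X would raise this floor (the equalizing mix achieves 9/2 against both X and Y), so the proposed strategy is not optimal.

No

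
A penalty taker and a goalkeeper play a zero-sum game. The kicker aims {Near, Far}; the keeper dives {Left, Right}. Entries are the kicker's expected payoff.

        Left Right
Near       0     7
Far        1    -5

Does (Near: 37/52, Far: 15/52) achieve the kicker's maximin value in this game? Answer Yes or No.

Against Left this mix gives (37/52)·0 + (15/52)·1 = 15/52.
Against Right this mix gives (37/52)·7 + (15/52)·(-5) = 46/13.
The keeper will play Left, holding the kicker to 15/52. Shifting weight toward the row that does better against Left would raise this floor (the equalizing mix achieves 7/13 against both Left and Right), so the proposed strategy is not optimal.

No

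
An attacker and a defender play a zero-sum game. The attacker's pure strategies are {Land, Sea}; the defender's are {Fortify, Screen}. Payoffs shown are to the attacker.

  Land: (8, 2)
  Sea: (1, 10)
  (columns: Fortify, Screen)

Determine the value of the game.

26/5

Row minima: Land → 2, Sea → 1; maximin = 2.
Column maxima: Fortify → 8, Screen → 10; minimax = 8.
2 ≠ 8, so there is no saddle point; optimal play is mixed.
Let the attacker play Land with probability p. Expected payoff against Fortify: 8p + 1(1−p) = 7p + 1; against Screen: 2p + 10(1−p) = −8p + 10.
Setting these equal: 7p + 1 = −8p + 10 ⇒ 15p = 9 ⇒ p = 3/5, and the value is (7)·(3/5) + 1 = 26/5.
For the defender: with q = P(Fortify), equating Land's and Sea's payoffs gives 6q + 2 = −9q + 10 ⇒ q = 8/15.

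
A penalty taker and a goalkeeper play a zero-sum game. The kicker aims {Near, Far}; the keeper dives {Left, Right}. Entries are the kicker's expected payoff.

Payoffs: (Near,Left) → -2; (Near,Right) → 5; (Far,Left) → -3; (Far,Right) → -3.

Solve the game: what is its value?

Row minima: Near → -2, Far → -3; maximin = -2.
Column maxima: Left → -2, Right → 5; minimax = -2.
Since maximin = minimax = -2, there is a saddle point and the value is -2.

-2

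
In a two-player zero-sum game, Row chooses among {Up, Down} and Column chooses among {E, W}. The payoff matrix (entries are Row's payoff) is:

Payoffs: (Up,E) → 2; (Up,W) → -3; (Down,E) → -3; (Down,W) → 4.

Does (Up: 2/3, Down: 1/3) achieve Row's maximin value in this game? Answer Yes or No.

No

Against E this mix gives (2/3)·2 + (1/3)·(-3) = 1/3.
Against W this mix gives (2/3)·(-3) + (1/3)·4 = -2/3.
Column will play W, holding Row to -2/3. Shifting weight toward the row that does better against W would raise this floor (the equalizing mix achieves -1/12 against both W and E), so the proposed strategy is not optimal.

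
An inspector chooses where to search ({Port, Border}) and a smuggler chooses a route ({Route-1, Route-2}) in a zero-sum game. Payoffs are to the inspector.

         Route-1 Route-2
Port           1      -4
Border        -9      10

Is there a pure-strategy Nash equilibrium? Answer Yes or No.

Row minima: Port → -4, Border → -9; maximin = -4.
Column maxima: Route-1 → 1, Route-2 → 10; minimax = 1.
-4 ≠ 1, so no pure-strategy equilibrium exists.

No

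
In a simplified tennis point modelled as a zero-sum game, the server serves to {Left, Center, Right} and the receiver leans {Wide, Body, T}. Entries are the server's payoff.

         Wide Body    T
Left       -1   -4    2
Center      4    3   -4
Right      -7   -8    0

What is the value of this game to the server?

-10/13

Row minima: Left → -4, Center → -4, Right → -8; maximin = -4.
Column maxima: Wide → 4, Body → 3, T → 2; minimax = 2.
-4 ≠ 2, so there is no saddle point; optimal play is mixed.
Right is strictly dominated by Left, so the server never plays it.
Wide is strictly dominated by Body (it gives the server strictly more in every row), so the receiver never plays it.
On the remaining 2×2 (Left, Center vs Body, T):
Let the server play Left with probability p. Expected payoff against Body: (-4)p + 3(1−p) = −7p + 3; against T: 2p + (-4)(1−p) = 6p − 4.
Setting these equal: −7p + 3 = 6p − 4 ⇒ −13p = -7 ⇒ p = 7/13, and the value is (-7)·(7/13) + 3 = -10/13.
For the receiver: with q = P(Body), equating Left's and Center's payoffs gives −6q + 2 = 7q − 4 ⇒ q = 6/13.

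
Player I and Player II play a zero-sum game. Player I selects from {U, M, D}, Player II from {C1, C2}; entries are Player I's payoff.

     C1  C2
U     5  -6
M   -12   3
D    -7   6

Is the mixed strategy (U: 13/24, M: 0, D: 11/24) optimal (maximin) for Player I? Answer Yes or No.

Yes

Against C1 this mix gives (13/24)·5 + (11/24)·(-7) = -1/2.
Against C2 this mix gives (13/24)·(-6) + (11/24)·6 = -1/2.
All of Player II's active replies (C1, C2) yield -1/2, and no column does worse for Player I. The mix makes Player II indifferent and guarantees -1/2, so it is optimal.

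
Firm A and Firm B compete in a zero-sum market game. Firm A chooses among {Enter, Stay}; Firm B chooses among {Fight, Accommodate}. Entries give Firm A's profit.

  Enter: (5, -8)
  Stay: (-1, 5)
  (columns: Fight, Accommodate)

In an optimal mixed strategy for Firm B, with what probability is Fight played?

Row minima: Enter → -8, Stay → -1; maximin = -1.
Column maxima: Fight → 5, Accommodate → 5; minimax = 5.
-1 ≠ 5, so there is no saddle point; optimal play is mixed.
Let Firm A play Enter with probability p. Expected payoff against Fight: 5p + (-1)(1−p) = 6p − 1; against Accommodate: (-8)p + 5(1−p) = −13p + 5.
Setting these equal: 6p − 1 = −13p + 5 ⇒ 19p = 6 ⇒ p = 6/19, and the value is (6)·(6/19) − 1 = 17/19.
For Firm B: with q = P(Fight), equating Enter's and Stay's payoffs gives 13q − 8 = −6q + 5 ⇒ q = 13/19.

13/19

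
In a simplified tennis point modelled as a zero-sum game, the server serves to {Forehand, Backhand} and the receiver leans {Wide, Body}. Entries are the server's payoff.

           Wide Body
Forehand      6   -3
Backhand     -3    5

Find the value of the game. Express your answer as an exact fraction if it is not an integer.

21/17

Row minima: Forehand → -3, Backhand → -3; maximin = -3.
Column maxima: Wide → 6, Body → 5; minimax = 5.
-3 ≠ 5, so there is no saddle point; optimal play is mixed.
Let the server play Forehand with probability p. Expected payoff against Wide: 6p + (-3)(1−p) = 9p − 3; against Body: (-3)p + 5(1−p) = −8p + 5.
Setting these equal: 9p − 3 = −8p + 5 ⇒ 17p = 8 ⇒ p = 8/17, and the value is (9)·(8/17) − 3 = 21/17.
For the receiver: with q = P(Wide), equating Forehand's and Backhand's payoffs gives 9q − 3 = −8q + 5 ⇒ q = 8/17.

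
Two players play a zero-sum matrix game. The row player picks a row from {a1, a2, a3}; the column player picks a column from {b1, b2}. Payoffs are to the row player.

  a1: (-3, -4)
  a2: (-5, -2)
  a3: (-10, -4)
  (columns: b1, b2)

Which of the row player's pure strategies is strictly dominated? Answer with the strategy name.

a3

a2 gives a strictly higher payoff than a3 against every column: -5 > -10, -2 > -4.
So a3 is strictly dominated and the row player never plays it.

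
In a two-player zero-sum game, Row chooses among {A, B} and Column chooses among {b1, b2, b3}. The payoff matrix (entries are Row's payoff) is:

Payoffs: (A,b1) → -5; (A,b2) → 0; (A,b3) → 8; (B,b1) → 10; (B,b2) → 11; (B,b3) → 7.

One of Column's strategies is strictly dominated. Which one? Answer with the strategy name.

b2

b1 holds Row's payoff strictly below b2 in every row: -5 < 0, 10 < 11.
So b2 is strictly dominated for Column.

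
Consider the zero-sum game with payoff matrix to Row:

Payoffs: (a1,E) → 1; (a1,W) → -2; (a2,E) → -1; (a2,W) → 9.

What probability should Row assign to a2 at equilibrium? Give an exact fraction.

3/13

Row minima: a1 → -2, a2 → -1; maximin = -1.
Column maxima: E → 1, W → 9; minimax = 1.
-1 ≠ 1, so there is no saddle point; optimal play is mixed.
Let Row play a1 with probability p. Expected payoff against E: 1p + (-1)(1−p) = 2p − 1; against W: (-2)p + 9(1−p) = −11p + 9.
Setting these equal: 2p − 1 = −11p + 9 ⇒ 13p = 10 ⇒ p = 10/13, and the value is (2)·(10/13) − 1 = 7/13.
For Column: with q = P(E), equating a1's and a2's payoffs gives 3q − 2 = −10q + 9 ⇒ q = 11/13.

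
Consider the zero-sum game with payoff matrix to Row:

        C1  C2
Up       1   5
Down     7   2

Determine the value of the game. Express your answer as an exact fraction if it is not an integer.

11/3

Row minima: Up → 1, Down → 2; maximin = 2.
Column maxima: C1 → 7, C2 → 5; minimax = 5.
2 ≠ 5, so there is no saddle point; optimal play is mixed.
Let Row play Up with probability p. Expected payoff against C1: 1p + 7(1−p) = −6p + 7; against C2: 5p + 2(1−p) = 3p + 2.
Setting these equal: −6p + 7 = 3p + 2 ⇒ −9p = -5 ⇒ p = 5/9, and the value is (-6)·(5/9) + 7 = 11/3.
For Column: with q = P(C1), equating Up's and Down's payoffs gives −4q + 5 = 5q + 2 ⇒ q = 1/3.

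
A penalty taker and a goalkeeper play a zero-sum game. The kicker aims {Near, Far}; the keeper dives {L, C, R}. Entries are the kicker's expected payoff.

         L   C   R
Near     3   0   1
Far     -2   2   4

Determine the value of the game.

Row minima: Near → 0, Far → -2; maximin = 0.
Column maxima: L → 3, C → 2, R → 4; minimax = 2.
0 ≠ 2, so there is no saddle point; optimal play is mixed.
R is strictly dominated by C (it gives the kicker strictly more in every row), so the keeper never plays it.
On the remaining 2×2 (Near, Far vs L, C):
Let the kicker play Near with probability p. Expected payoff against L: 3p + (-2)(1−p) = 5p − 2; against C: 0p + 2(1−p) = −2p + 2.
Setting these equal: 5p − 2 = −2p + 2 ⇒ 7p = 4 ⇒ p = 4/7, and the value is (5)·(4/7) − 2 = 6/7.
For the keeper: with q = P(L), equating Near's and Far's payoffs gives 3q = −4q + 2 ⇒ q = 2/7.

6/7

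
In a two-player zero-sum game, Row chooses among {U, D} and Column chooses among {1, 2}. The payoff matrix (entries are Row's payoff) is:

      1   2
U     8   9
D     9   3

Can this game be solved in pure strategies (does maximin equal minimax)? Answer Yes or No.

Row minima: U → 8, D → 3; maximin = 8.
Column maxima: 1 → 9, 2 → 9; minimax = 9.
8 ≠ 9, so no pure-strategy equilibrium exists.

No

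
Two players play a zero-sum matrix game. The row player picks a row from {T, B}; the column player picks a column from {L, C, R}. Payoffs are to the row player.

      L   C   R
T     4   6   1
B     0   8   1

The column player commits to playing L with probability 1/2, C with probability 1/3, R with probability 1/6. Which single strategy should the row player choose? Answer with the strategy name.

Expected payoff of T: (1/2)·4 + (1/3)·6 + (1/6)·1 = 25/6.
Expected payoff of B: (1/2)·0 + (1/3)·8 + (1/6)·1 = 17/6.
The largest is 25/6, so the row player's best response is T.

T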